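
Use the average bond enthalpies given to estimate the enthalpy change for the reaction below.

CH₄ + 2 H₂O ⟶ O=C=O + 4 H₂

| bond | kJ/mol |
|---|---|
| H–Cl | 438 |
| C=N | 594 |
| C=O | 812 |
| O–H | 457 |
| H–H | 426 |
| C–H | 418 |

ΔH ≈ +172 kJ

Bonds broken (reactants):
  C–H: 4 × 418 = 1672
  O–H: 4 × 457 = 1828
  Σ(broken) = 3500 kJ
Bonds formed (products):
  C=O: 2 × 812 = 1624
  H–H: 4 × 426 = 1704
  Σ(formed) = 3328 kJ
ΔH = Σ(broken) − Σ(formed) = 3500 − 3328 = +172 kJ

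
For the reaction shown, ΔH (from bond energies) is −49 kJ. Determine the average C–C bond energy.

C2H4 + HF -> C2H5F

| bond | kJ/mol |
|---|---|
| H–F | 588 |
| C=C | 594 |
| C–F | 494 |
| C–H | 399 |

D(C–C) ≈ 338 kJ/mol

Let D be the C–C bond energy.
Σ(broken) = 4×399 + 1×594 + 1×588 = 2778
Σ(formed) = 1×D + 1×494 + 5×399 = 2489 + D
ΔH = Σ(broken) − Σ(formed) = (2778) − (2489 + D) = +289 − D
Setting this equal to −49 kJ gives D = 338 kJ/mol.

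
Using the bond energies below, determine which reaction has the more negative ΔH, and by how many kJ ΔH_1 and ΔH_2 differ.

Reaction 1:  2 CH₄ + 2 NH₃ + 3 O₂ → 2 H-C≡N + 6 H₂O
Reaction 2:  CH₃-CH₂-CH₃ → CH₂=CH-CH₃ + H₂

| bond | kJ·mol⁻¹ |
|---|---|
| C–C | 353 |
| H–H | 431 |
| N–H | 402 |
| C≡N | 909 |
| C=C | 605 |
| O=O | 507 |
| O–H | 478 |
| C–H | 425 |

Reaction 1:
  Bonds broken (reactants):
    C–H: 8 × 425 = 3400
    N–H: 6 × 402 = 2412
    O=O: 3 × 507 = 1521
    Σ(broken) = 7333 kJ
  Bonds formed (products):
    C≡N: 2 × 909 = 1818
    C–H: 2 × 425 = 850
    O–H: 12 × 478 = 5736
    Σ(formed) = 8404 kJ
  ΔH_1 = 7333 − 8404 = −1071 kJ
Reaction 2:
  Bonds broken (reactants):
    C–C: 2 × 353 = 706
    C–H: 8 × 425 = 3400
    Σ(broken) = 4106 kJ
  Bonds formed (products):
    C–C: 1 × 353 = 353
    C–H: 6 × 425 = 2550
    C=C: 1 × 605 = 605
    H–H: 1 × 431 = 431
    Σ(formed) = 3939 kJ
  ΔH_2 = 4106 − 3939 = +167 kJ
ΔH_1 − ΔH_2 = −1238 kJ, so reaction 1 has the more negative ΔH; |ΔH_1 − ΔH_2| = 1238 kJ.

Reaction 1, by 1238 kJ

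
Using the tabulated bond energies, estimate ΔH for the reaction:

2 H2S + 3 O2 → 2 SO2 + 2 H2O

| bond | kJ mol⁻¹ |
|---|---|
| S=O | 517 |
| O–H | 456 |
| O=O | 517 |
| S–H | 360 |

ΔH ≈ −901 kJ

Bonds broken (reactants):
  O=O: 3 × 517 = 1551
  S–H: 4 × 360 = 1440
  Σ(broken) = 2991 kJ
Bonds formed (products):
  O–H: 4 × 456 = 1824
  S=O: 4 × 517 = 2068
  Σ(formed) = 3892 kJ
ΔH = Σ(broken) − Σ(formed) = 2991 − 3892 = −901 kJ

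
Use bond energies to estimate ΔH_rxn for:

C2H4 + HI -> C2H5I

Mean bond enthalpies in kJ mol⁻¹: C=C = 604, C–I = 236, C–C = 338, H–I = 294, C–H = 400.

Bonds broken (reactants):
  C–H: 4 × 400 = 1600
  C=C: 1 × 604 = 604
  H–I: 1 × 294 = 294
  Σ(broken) = 2498 kJ
Bonds formed (products):
  C–C: 1 × 338 = 338
  C–H: 5 × 400 = 2000
  C–I: 1 × 236 = 236
  Σ(formed) = 2574 kJ
ΔH = Σ(broken) − Σ(formed) = 2498 − 2574 = −76 kJ

ΔH ≈ −76 kJ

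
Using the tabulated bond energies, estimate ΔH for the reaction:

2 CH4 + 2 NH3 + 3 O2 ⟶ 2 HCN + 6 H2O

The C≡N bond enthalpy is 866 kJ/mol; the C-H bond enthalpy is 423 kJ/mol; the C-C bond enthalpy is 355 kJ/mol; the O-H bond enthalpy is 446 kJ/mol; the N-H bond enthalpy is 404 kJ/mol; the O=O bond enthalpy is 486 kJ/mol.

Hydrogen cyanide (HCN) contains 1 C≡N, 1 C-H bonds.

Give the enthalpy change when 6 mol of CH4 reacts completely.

ΔH = −1992 kJ

Bonds broken (reactants):
  C-H: 8 × 423 = 3384
  N-H: 6 × 404 = 2424
  O=O: 3 × 486 = 1458
  Σ(broken) = 7266 kJ
Bonds formed (products):
  C≡N: 2 × 866 = 1732
  C-H: 2 × 423 = 846
  O-H: 12 × 446 = 5352
  Σ(formed) = 7930 kJ
ΔH = Σ(broken) − Σ(formed) = 7266 − 7930 = −664 kJ
For 3× the reaction as written: 3 × (−664) = −1992 kJ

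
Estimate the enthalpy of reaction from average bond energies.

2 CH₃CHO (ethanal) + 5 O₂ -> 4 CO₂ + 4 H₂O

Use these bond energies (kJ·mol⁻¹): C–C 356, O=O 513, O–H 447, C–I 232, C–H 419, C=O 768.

ΔH ≈ −1555 kJ

Bonds broken (reactants):
  C–C: 2 × 356 = 712
  C–H: 8 × 419 = 3352
  C=O: 2 × 768 = 1536
  O=O: 5 × 513 = 2565
  Σ(broken) = 8165 kJ
Bonds formed (products):
  C=O: 8 × 768 = 6144
  O–H: 8 × 447 = 3576
  Σ(formed) = 9720 kJ
ΔH = Σ(broken) − Σ(formed) = 8165 − 9720 = −1555 kJ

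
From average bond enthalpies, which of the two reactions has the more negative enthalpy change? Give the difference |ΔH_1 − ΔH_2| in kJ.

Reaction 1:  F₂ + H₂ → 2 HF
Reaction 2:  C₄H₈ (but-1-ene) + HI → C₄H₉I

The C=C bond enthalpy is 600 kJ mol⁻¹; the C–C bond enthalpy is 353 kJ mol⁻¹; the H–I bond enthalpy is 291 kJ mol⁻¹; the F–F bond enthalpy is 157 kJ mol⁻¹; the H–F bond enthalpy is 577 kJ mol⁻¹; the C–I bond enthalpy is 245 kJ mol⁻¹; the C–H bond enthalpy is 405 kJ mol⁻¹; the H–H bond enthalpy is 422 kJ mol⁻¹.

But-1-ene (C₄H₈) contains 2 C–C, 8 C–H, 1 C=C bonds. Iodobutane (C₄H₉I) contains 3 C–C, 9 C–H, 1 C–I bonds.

Reaction 1, by 463 kJ

Reaction 1:
  Bonds broken (reactants):
    F–F: 1 × 157 = 157
    H–H: 1 × 422 = 422
    Σ(broken) = 579 kJ
  Bonds formed (products):
    H–F: 2 × 577 = 1154
    Σ(formed) = 1154 kJ
  ΔH_1 = 579 − 1154 = −575 kJ
Reaction 2:
  Bonds broken (reactants):
    C–C: 2 × 353 = 706
    C–H: 8 × 405 = 3240
    C=C: 1 × 600 = 600
    H–I: 1 × 291 = 291
    Σ(broken) = 4837 kJ
  Bonds formed (products):
    C–C: 3 × 353 = 1059
    C–H: 9 × 405 = 3645
    C–I: 1 × 245 = 245
    Σ(formed) = 4949 kJ
  ΔH_2 = 4837 − 4949 = −112 kJ
ΔH_1 − ΔH_2 = −463 kJ, so reaction 1 has the more negative ΔH; |ΔH_1 − ΔH_2| = 463 kJ.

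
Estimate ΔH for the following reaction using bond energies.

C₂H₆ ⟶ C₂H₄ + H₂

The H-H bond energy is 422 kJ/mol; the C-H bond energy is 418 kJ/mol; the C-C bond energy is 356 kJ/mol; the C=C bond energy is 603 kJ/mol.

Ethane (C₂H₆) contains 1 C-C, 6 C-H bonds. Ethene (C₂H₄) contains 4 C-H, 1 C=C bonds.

Bonds broken (reactants):
  C-C: 1 × 356 = 356
  C-H: 6 × 418 = 2508
  Σ(broken) = 2864 kJ
Bonds formed (products):
  C-H: 4 × 418 = 1672
  C=C: 1 × 603 = 603
  H-H: 1 × 422 = 422
  Σ(formed) = 2697 kJ
ΔH = Σ(broken) − Σ(formed) = 2864 − 2697 = +167 kJ

ΔH ≈ +167 kJ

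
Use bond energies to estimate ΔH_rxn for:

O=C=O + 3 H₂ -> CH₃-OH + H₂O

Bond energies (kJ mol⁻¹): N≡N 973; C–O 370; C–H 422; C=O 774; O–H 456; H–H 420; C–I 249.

ΔH ≈ −196 kJ

Bonds broken (reactants):
  C=O: 2 × 774 = 1548
  H–H: 3 × 420 = 1260
  Σ(broken) = 2808 kJ
Bonds formed (products):
  C–H: 3 × 422 = 1266
  C–O: 1 × 370 = 370
  O–H: 3 × 456 = 1368
  Σ(formed) = 3004 kJ
ΔH = Σ(broken) − Σ(formed) = 2808 − 3004 = −196 kJ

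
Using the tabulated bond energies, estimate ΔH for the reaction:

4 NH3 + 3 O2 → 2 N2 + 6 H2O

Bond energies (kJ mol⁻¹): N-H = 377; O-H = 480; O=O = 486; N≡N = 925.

Bonds broken (reactants):
  N-H: 12 × 377 = 4524
  O=O: 3 × 486 = 1458
  Σ(broken) = 5982 kJ
Bonds formed (products):
  N≡N: 2 × 925 = 1850
  O-H: 12 × 480 = 5760
  Σ(formed) = 7610 kJ
ΔH = Σ(broken) − Σ(formed) = 5982 − 7610 = −1628 kJ

ΔH ≈ −1628 kJ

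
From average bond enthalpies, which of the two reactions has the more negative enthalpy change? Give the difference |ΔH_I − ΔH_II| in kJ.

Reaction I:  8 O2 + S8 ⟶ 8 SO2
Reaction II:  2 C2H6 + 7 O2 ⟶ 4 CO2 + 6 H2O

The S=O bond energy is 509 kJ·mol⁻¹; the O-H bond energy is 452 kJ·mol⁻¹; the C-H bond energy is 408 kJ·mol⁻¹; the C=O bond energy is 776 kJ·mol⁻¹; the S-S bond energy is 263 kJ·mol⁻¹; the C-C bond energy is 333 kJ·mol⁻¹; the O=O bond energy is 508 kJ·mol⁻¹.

Reaction I:
  Bonds broken (reactants):
    O=O: 8 × 508 = 4064
    S-S: 8 × 263 = 2104
    Σ(broken) = 6168 kJ
  Bonds formed (products):
    S=O: 16 × 509 = 8144
    Σ(formed) = 8144 kJ
  ΔH_I = 6168 − 8144 = −1976 kJ
Reaction II:
  Bonds broken (reactants):
    C-C: 2 × 333 = 666
    C-H: 12 × 408 = 4896
    O=O: 7 × 508 = 3556
    Σ(broken) = 9118 kJ
  Bonds formed (products):
    C=O: 8 × 776 = 6208
    O-H: 12 × 452 = 5424
    Σ(formed) = 11632 kJ
  ΔH_II = 9118 − 11632 = −2514 kJ
ΔH_I − ΔH_II = +538 kJ, so reaction II has the more negative ΔH; |ΔH_I − ΔH_II| = 538 kJ.

Reaction II, by 538 kJ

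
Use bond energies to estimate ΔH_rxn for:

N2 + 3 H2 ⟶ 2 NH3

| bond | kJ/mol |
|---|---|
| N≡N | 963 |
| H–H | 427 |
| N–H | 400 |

Bonds broken (reactants):
  H–H: 3 × 427 = 1281
  N≡N: 1 × 963 = 963
  Σ(broken) = 2244 kJ
Bonds formed (products):
  N–H: 6 × 400 = 2400
  Σ(formed) = 2400 kJ
ΔH = Σ(broken) − Σ(formed) = 2244 − 2400 = −156 kJ

ΔH ≈ −156 kJ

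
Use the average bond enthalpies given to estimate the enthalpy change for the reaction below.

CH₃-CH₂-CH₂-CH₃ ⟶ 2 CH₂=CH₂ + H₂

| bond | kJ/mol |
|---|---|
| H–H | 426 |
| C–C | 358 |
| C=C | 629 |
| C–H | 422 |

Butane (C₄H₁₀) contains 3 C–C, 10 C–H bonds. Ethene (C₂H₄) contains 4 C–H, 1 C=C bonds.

Bonds broken (reactants):
  C–C: 3 × 358 = 1074
  C–H: 10 × 422 = 4220
  Σ(broken) = 5294 kJ
Bonds formed (products):
  C–H: 8 × 422 = 3376
  C=C: 2 × 629 = 1258
  H–H: 1 × 426 = 426
  Σ(formed) = 5060 kJ
ΔH = Σ(broken) − Σ(formed) = 5294 − 5060 = +234 kJ

ΔH ≈ +234 kJ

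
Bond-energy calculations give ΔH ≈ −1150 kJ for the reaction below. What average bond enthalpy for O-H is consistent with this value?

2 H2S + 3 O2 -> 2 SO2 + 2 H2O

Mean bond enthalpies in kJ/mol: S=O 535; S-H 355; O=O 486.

D(O-H) ≈ 472 kJ/mol

Let D be the O-H bond energy.
Σ(broken) = 3×486 + 4×355 = 2878
Σ(formed) = 4×D + 4×535 = 2140 + 4D
ΔH = Σ(broken) − Σ(formed) = (2878) − (2140 + 4D) = +738 − 4D
Setting this equal to −1150 kJ gives 4D = 1888, so D = 472 kJ/mol.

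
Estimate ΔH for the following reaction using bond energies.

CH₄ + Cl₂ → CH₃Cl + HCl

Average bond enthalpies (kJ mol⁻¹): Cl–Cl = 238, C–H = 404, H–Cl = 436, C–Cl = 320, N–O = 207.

Bonds broken (reactants):
  C–H: 4 × 404 = 1616
  Cl–Cl: 1 × 238 = 238
  Σ(broken) = 1854 kJ
Bonds formed (products):
  C–Cl: 1 × 320 = 320
  C–H: 3 × 404 = 1212
  H–Cl: 1 × 436 = 436
  Σ(formed) = 1968 kJ
ΔH = Σ(broken) − Σ(formed) = 1854 − 1968 = −114 kJ

ΔH ≈ −114 kJ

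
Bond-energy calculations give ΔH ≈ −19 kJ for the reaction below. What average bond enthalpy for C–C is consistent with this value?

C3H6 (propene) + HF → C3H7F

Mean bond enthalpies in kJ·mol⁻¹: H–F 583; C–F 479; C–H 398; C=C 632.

Let D be the C–C bond energy.
Σ(broken) = 1×D + 6×398 + 1×632 + 1×583 = 3603 + D
Σ(formed) = 2×D + 1×479 + 7×398 = 3265 + 2D
ΔH = Σ(broken) − Σ(formed) = (3603 + D) − (3265 + 2D) = +338 − D
Setting this equal to −19 kJ gives D = 357 kJ/mol.

D(C–C) ≈ 357 kJ/mol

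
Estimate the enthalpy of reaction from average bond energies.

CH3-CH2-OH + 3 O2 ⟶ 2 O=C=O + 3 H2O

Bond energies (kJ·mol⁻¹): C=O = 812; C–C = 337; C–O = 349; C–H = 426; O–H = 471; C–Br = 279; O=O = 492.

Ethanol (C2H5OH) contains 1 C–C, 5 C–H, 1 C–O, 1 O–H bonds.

ΔH ≈ −1311 kJ

Bonds broken (reactants):
  C–C: 1 × 337 = 337
  C–H: 5 × 426 = 2130
  C–O: 1 × 349 = 349
  O–H: 1 × 471 = 471
  O=O: 3 × 492 = 1476
  Σ(broken) = 4763 kJ
Bonds formed (products):
  C=O: 4 × 812 = 3248
  O–H: 6 × 471 = 2826
  Σ(formed) = 6074 kJ
ΔH = Σ(broken) − Σ(formed) = 4763 − 6074 = −1311 kJ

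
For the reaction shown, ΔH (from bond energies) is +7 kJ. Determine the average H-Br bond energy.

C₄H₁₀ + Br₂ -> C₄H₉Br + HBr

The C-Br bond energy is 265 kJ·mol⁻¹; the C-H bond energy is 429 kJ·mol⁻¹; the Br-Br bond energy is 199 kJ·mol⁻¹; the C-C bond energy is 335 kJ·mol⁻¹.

Let D be the H-Br bond energy.
Σ(broken) = 1×199 + 3×335 + 10×429 = 5494
Σ(formed) = 1×265 + 3×335 + 9×429 + 1×D = 5131 + D
ΔH = Σ(broken) − Σ(formed) = (5494) − (5131 + D) = +363 − D
Setting this equal to +7 kJ gives D = 356 kJ/mol.

D(H-Br) ≈ 356 kJ/mol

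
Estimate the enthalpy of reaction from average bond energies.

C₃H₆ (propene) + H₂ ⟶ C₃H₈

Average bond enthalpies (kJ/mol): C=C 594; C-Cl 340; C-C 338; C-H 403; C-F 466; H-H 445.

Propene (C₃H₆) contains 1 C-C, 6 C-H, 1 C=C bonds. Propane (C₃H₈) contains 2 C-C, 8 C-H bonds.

ΔH ≈ −105 kJ

Bonds broken (reactants):
  C-C: 1 × 338 = 338
  C-H: 6 × 403 = 2418
  C=C: 1 × 594 = 594
  H-H: 1 × 445 = 445
  Σ(broken) = 3795 kJ
Bonds formed (products):
  C-C: 2 × 338 = 676
  C-H: 8 × 403 = 3224
  Σ(formed) = 3900 kJ
ΔH = Σ(broken) − Σ(formed) = 3795 − 3900 = −105 kJ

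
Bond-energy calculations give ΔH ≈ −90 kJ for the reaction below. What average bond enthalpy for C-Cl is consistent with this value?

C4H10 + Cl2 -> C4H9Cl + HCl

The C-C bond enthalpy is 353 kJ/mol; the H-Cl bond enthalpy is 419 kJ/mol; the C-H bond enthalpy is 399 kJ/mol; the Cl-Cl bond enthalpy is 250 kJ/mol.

Let D be the C-Cl bond energy.
Σ(broken) = 3×353 + 10×399 + 1×250 = 5299
Σ(formed) = 3×353 + 1×D + 9×399 + 1×419 = 5069 + D
ΔH = Σ(broken) − Σ(formed) = (5299) − (5069 + D) = +230 − D
Setting this equal to −90 kJ gives D = 320 kJ/mol.

D(C-Cl) ≈ 320 kJ/mol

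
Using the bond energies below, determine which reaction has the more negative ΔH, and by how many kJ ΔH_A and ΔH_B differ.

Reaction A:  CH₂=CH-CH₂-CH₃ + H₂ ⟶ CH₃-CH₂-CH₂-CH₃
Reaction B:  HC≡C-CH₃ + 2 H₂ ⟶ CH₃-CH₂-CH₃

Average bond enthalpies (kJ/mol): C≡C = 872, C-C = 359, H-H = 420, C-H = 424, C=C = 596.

Reaction A:
  Bonds broken (reactants):
    C-C: 2 × 359 = 718
    C-H: 8 × 424 = 3392
    C=C: 1 × 596 = 596
    H-H: 1 × 420 = 420
    Σ(broken) = 5126 kJ
  Bonds formed (products):
    C-C: 3 × 359 = 1077
    C-H: 10 × 424 = 4240
    Σ(formed) = 5317 kJ
  ΔH_A = 5126 − 5317 = −191 kJ
Reaction B:
  Bonds broken (reactants):
    C≡C: 1 × 872 = 872
    C-C: 1 × 359 = 359
    C-H: 4 × 424 = 1696
    H-H: 2 × 420 = 840
    Σ(broken) = 3767 kJ
  Bonds formed (products):
    C-C: 2 × 359 = 718
    C-H: 8 × 424 = 3392
    Σ(formed) = 4110 kJ
  ΔH_B = 3767 − 4110 = −343 kJ
ΔH_A − ΔH_B = +152 kJ, so reaction B has the more negative ΔH; |ΔH_A − ΔH_B| = 152 kJ.

Reaction B, by 152 kJ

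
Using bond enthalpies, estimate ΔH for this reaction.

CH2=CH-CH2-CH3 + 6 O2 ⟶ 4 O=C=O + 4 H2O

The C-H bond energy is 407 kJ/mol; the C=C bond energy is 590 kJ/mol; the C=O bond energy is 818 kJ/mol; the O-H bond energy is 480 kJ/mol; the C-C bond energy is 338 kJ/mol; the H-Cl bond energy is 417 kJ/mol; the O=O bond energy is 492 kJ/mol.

Bonds broken (reactants):
  C-C: 2 × 338 = 676
  C-H: 8 × 407 = 3256
  C=C: 1 × 590 = 590
  O=O: 6 × 492 = 2952
  Σ(broken) = 7474 kJ
Bonds formed (products):
  C=O: 8 × 818 = 6544
  O-H: 8 × 480 = 3840
  Σ(formed) = 10384 kJ
ΔH = Σ(broken) − Σ(formed) = 7474 − 10384 = −2910 kJ

ΔH ≈ −2910 kJ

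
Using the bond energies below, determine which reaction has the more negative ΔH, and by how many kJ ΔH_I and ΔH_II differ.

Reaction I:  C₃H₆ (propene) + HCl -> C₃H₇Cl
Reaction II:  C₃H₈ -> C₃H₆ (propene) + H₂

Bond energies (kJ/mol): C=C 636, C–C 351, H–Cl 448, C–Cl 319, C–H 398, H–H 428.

Reaction I, by 67 kJ

Reaction I:
  Bonds broken (reactants):
    C–C: 1 × 351 = 351
    C–H: 6 × 398 = 2388
    C=C: 1 × 636 = 636
    H–Cl: 1 × 448 = 448
    Σ(broken) = 3823 kJ
  Bonds formed (products):
    C–C: 2 × 351 = 702
    C–Cl: 1 × 319 = 319
    C–H: 7 × 398 = 2786
    Σ(formed) = 3807 kJ
  ΔH_I = 3823 − 3807 = +16 kJ
Reaction II:
  Bonds broken (reactants):
    C–C: 2 × 351 = 702
    C–H: 8 × 398 = 3184
    Σ(broken) = 3886 kJ
  Bonds formed (products):
    C–C: 1 × 351 = 351
    C–H: 6 × 398 = 2388
    C=C: 1 × 636 = 636
    H–H: 1 × 428 = 428
    Σ(formed) = 3803 kJ
  ΔH_II = 3886 − 3803 = +83 kJ
ΔH_I − ΔH_II = −67 kJ, so reaction I has the more negative ΔH; |ΔH_I − ΔH_II| = 67 kJ.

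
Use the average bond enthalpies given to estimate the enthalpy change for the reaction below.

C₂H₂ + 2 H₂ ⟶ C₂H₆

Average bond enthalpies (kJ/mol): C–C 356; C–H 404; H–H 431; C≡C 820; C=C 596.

ΔH ≈ −290 kJ

Bonds broken (reactants):
  C≡C: 1 × 820 = 820
  C–H: 2 × 404 = 808
  H–H: 2 × 431 = 862
  Σ(broken) = 2490 kJ
Bonds formed (products):
  C–C: 1 × 356 = 356
  C–H: 6 × 404 = 2424
  Σ(formed) = 2780 kJ
ΔH = Σ(broken) − Σ(formed) = 2490 − 2780 = −290 kJ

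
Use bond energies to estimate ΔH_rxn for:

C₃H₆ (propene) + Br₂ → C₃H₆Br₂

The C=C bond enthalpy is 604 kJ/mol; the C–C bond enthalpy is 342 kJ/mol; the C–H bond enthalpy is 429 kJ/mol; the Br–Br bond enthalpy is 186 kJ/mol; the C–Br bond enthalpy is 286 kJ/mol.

Bonds broken (reactants):
  Br–Br: 1 × 186 = 186
  C–C: 1 × 342 = 342
  C–H: 6 × 429 = 2574
  C=C: 1 × 604 = 604
  Σ(broken) = 3706 kJ
Bonds formed (products):
  C–Br: 2 × 286 = 572
  C–C: 2 × 342 = 684
  C–H: 6 × 429 = 2574
  Σ(formed) = 3830 kJ
ΔH = Σ(broken) − Σ(formed) = 3706 − 3830 = −124 kJ

ΔH ≈ −124 kJ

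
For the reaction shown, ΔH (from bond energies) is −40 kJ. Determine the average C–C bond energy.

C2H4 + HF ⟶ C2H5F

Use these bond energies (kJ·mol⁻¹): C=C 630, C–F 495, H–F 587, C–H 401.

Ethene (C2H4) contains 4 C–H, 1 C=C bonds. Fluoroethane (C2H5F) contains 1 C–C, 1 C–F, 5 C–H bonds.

D(C–C) ≈ 361 kJ/mol

Let D be the C–C bond energy.
Σ(broken) = 4×401 + 1×630 + 1×587 = 2821
Σ(formed) = 1×D + 1×495 + 5×401 = 2500 + D
ΔH = Σ(broken) − Σ(formed) = (2821) − (2500 + D) = +321 − D
Setting this equal to −40 kJ gives D = 361 kJ/mol.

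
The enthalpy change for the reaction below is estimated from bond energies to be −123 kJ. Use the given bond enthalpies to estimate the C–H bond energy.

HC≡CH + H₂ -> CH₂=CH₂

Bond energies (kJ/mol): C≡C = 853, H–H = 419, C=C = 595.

Let D be the C–H bond energy.
Σ(broken) = 1×853 + 2×D + 1×419 = 1272 + 2D
Σ(formed) = 4×D + 1×595 = 595 + 4D
ΔH = Σ(broken) − Σ(formed) = (1272 + 2D) − (595 + 4D) = +677 − 2D
Setting this equal to −123 kJ gives 2D = 800, so D = 400 kJ/mol.

D(C–H) ≈ 400 kJ/mol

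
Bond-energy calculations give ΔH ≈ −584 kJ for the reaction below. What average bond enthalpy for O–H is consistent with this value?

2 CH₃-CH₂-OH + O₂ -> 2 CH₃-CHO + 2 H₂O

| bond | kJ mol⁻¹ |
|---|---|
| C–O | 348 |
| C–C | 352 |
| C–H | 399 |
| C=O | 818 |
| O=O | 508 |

D(O–H) ≈ 475 kJ/mol

Let D be the O–H bond energy.
Σ(broken) = 2×352 + 10×399 + 2×348 + 2×D + 1×508 = 5898 + 2D
Σ(formed) = 2×352 + 8×399 + 2×818 + 4×D = 5532 + 4D
ΔH = Σ(broken) − Σ(formed) = (5898 + 2D) − (5532 + 4D) = +366 − 2D
Setting this equal to −584 kJ gives 2D = 950, so D = 475 kJ/mol.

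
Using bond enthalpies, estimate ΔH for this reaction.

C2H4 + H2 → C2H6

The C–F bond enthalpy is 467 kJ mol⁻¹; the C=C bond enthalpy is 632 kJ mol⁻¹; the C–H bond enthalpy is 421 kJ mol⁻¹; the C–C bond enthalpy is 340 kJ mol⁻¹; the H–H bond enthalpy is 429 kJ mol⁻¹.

Bonds broken (reactants):
  C–H: 4 × 421 = 1684
  C=C: 1 × 632 = 632
  H–H: 1 × 429 = 429
  Σ(broken) = 2745 kJ
Bonds formed (products):
  C–C: 1 × 340 = 340
  C–H: 6 × 421 = 2526
  Σ(formed) = 2866 kJ
ΔH = Σ(broken) − Σ(formed) = 2745 − 2866 = −121 kJ

ΔH ≈ −121 kJ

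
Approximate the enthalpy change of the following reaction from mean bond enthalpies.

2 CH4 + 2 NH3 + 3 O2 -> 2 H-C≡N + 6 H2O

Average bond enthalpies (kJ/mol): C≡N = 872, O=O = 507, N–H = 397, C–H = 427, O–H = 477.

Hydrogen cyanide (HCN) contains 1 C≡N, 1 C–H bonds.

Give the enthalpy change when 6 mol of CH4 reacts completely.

Bonds broken (reactants):
  C–H: 8 × 427 = 3416
  N–H: 6 × 397 = 2382
  O=O: 3 × 507 = 1521
  Σ(broken) = 7319 kJ
Bonds formed (products):
  C≡N: 2 × 872 = 1744
  C–H: 2 × 427 = 854
  O–H: 12 × 477 = 5724
  Σ(formed) = 8322 kJ
ΔH = Σ(broken) − Σ(formed) = 7319 − 8322 = −1003 kJ
For 3× the reaction as written: 3 × (−1003) = −3009 kJ

ΔH = −3009 kJ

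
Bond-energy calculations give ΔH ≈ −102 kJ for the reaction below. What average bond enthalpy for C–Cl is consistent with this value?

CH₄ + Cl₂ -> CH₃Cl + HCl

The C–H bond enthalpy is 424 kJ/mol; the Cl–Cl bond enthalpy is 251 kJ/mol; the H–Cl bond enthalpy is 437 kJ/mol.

D(C–Cl) ≈ 340 kJ/mol

Let D be the C–Cl bond energy.
Σ(broken) = 4×424 + 1×251 = 1947
Σ(formed) = 1×D + 3×424 + 1×437 = 1709 + D
ΔH = Σ(broken) − Σ(formed) = (1947) − (1709 + D) = +238 − D
Setting this equal to −102 kJ gives D = 340 kJ/mol.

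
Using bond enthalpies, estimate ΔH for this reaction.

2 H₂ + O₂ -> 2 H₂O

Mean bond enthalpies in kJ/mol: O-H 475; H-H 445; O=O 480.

ΔH ≈ −530 kJ

Bonds broken (reactants):
  H-H: 2 × 445 = 890
  O=O: 1 × 480 = 480
  Σ(broken) = 1370 kJ
Bonds formed (products):
  O-H: 4 × 475 = 1900
  Σ(formed) = 1900 kJ
ΔH = Σ(broken) − Σ(formed) = 1370 − 1900 = −530 kJ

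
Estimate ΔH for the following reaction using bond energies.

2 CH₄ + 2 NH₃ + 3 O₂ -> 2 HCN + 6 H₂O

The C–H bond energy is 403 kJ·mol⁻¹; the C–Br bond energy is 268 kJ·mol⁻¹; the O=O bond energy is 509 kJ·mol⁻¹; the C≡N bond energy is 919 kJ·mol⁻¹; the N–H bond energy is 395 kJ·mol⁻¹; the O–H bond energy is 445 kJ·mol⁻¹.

Bonds broken (reactants):
  C–H: 8 × 403 = 3224
  N–H: 6 × 395 = 2370
  O=O: 3 × 509 = 1527
  Σ(broken) = 7121 kJ
Bonds formed (products):
  C≡N: 2 × 919 = 1838
  C–H: 2 × 403 = 806
  O–H: 12 × 445 = 5340
  Σ(formed) = 7984 kJ
ΔH = Σ(broken) − Σ(formed) = 7121 − 7984 = −863 kJ

ΔH ≈ −863 kJ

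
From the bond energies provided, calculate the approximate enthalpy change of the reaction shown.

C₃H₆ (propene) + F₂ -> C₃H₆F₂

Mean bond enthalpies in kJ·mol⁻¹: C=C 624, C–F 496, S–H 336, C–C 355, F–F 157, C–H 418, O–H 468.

Bonds broken (reactants):
  C–C: 1 × 355 = 355
  C–H: 6 × 418 = 2508
  C=C: 1 × 624 = 624
  F–F: 1 × 157 = 157
  Σ(broken) = 3644 kJ
Bonds formed (products):
  C–C: 2 × 355 = 710
  C–F: 2 × 496 = 992
  C–H: 6 × 418 = 2508
  Σ(formed) = 4210 kJ
ΔH = Σ(broken) − Σ(formed) = 3644 − 4210 = −566 kJ

ΔH ≈ −566 kJ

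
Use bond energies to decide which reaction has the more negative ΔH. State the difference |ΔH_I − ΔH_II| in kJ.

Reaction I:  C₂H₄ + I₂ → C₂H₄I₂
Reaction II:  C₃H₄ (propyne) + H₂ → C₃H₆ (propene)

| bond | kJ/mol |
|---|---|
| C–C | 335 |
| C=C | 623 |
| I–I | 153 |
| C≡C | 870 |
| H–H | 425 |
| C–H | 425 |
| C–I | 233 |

Reaction I:
  Bonds broken (reactants):
    C–H: 4 × 425 = 1700
    C=C: 1 × 623 = 623
    I–I: 1 × 153 = 153
    Σ(broken) = 2476 kJ
  Bonds formed (products):
    C–C: 1 × 335 = 335
    C–H: 4 × 425 = 1700
    C–I: 2 × 233 = 466
    Σ(formed) = 2501 kJ
  ΔH_I = 2476 − 2501 = −25 kJ
Reaction II:
  Bonds broken (reactants):
    C≡C: 1 × 870 = 870
    C–C: 1 × 335 = 335
    C–H: 4 × 425 = 1700
    H–H: 1 × 425 = 425
    Σ(broken) = 3330 kJ
  Bonds formed (products):
    C–C: 1 × 335 = 335
    C–H: 6 × 425 = 2550
    C=C: 1 × 623 = 623
    Σ(formed) = 3508 kJ
  ΔH_II = 3330 − 3508 = −178 kJ
ΔH_I − ΔH_II = +153 kJ, so reaction II has the more negative ΔH; |ΔH_I − ΔH_II| = 153 kJ.

Reaction II, by 153 kJ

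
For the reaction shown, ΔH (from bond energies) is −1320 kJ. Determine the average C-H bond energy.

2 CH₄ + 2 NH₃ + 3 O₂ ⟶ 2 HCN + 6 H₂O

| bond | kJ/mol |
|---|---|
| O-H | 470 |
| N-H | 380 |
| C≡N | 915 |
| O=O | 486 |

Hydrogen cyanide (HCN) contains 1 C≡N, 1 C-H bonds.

D(C-H) ≈ 402 kJ/mol

Let D be the C-H bond energy.
Σ(broken) = 8×D + 6×380 + 3×486 = 3738 + 8D
Σ(formed) = 2×915 + 2×D + 12×470 = 7470 + 2D
ΔH = Σ(broken) − Σ(formed) = (3738 + 8D) − (7470 + 2D) = −3732 + 6D
Setting this equal to −1320 kJ gives 6D = 2412, so D = 402 kJ/mol.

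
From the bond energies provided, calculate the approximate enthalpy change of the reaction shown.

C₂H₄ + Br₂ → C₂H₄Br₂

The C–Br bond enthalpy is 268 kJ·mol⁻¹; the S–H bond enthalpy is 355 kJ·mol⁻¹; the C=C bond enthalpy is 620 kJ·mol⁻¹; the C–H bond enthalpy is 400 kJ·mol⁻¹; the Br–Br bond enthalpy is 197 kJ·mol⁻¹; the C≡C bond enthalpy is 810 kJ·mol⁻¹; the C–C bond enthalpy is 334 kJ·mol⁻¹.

Bonds broken (reactants):
  Br–Br: 1 × 197 = 197
  C–H: 4 × 400 = 1600
  C=C: 1 × 620 = 620
  Σ(broken) = 2417 kJ
Bonds formed (products):
  C–Br: 2 × 268 = 536
  C–C: 1 × 334 = 334
  C–H: 4 × 400 = 1600
  Σ(formed) = 2470 kJ
ΔH = Σ(broken) − Σ(formed) = 2417 − 2470 = −53 kJ

ΔH ≈ −53 kJ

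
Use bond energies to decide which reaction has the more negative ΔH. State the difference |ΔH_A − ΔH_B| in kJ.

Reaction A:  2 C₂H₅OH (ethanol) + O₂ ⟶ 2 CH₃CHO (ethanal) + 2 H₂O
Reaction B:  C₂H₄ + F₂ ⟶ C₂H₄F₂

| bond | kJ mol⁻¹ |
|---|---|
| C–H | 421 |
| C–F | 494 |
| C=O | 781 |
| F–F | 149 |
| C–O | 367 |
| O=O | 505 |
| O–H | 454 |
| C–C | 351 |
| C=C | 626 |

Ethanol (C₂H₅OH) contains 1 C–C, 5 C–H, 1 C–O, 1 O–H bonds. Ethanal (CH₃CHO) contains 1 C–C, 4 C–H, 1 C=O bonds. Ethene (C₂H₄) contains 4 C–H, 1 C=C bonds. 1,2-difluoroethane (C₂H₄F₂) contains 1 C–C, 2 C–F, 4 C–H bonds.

Reaction A:
  Bonds broken (reactants):
    C–C: 2 × 351 = 702
    C–H: 10 × 421 = 4210
    C–O: 2 × 367 = 734
    O–H: 2 × 454 = 908
    O=O: 1 × 505 = 505
    Σ(broken) = 7059 kJ
  Bonds formed (products):
    C–C: 2 × 351 = 702
    C–H: 8 × 421 = 3368
    C=O: 2 × 781 = 1562
    O–H: 4 × 454 = 1816
    Σ(formed) = 7448 kJ
  ΔH_A = 7059 − 7448 = −389 kJ
Reaction B:
  Bonds broken (reactants):
    C–H: 4 × 421 = 1684
    C=C: 1 × 626 = 626
    F–F: 1 × 149 = 149
    Σ(broken) = 2459 kJ
  Bonds formed (products):
    C–C: 1 × 351 = 351
    C–F: 2 × 494 = 988
    C–H: 4 × 421 = 1684
    Σ(formed) = 3023 kJ
  ΔH_B = 2459 − 3023 = −564 kJ
ΔH_A − ΔH_B = +175 kJ, so reaction B has the more negative ΔH; |ΔH_A − ΔH_B| = 175 kJ.

Reaction B, by 175 kJ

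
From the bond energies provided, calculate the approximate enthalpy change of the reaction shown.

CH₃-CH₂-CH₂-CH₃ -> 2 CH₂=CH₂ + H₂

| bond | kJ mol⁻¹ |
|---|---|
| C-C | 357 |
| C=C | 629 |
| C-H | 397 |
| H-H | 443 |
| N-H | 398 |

Bonds broken (reactants):
  C-C: 3 × 357 = 1071
  C-H: 10 × 397 = 3970
  Σ(broken) = 5041 kJ
Bonds formed (products):
  C-H: 8 × 397 = 3176
  C=C: 2 × 629 = 1258
  H-H: 1 × 443 = 443
  Σ(formed) = 4877 kJ
ΔH = Σ(broken) − Σ(formed) = 5041 − 4877 = +164 kJ

ΔH ≈ +164 kJ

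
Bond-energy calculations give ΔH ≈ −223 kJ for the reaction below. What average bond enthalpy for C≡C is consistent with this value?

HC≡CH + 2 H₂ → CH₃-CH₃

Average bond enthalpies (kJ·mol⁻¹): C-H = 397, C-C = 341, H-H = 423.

D(C≡C) ≈ 860 kJ/mol

Let D be the C≡C bond energy.
Σ(broken) = 1×D + 2×397 + 2×423 = 1640 + D
Σ(formed) = 1×341 + 6×397 = 2723
ΔH = Σ(broken) − Σ(formed) = (1640 + D) − (2723) = −1083 + D
Setting this equal to −223 kJ gives D = 860 kJ/mol.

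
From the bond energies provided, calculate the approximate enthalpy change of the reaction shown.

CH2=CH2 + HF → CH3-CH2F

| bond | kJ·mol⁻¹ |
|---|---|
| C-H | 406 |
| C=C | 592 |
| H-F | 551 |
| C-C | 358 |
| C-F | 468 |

Bonds broken (reactants):
  C-H: 4 × 406 = 1624
  C=C: 1 × 592 = 592
  H-F: 1 × 551 = 551
  Σ(broken) = 2767 kJ
Bonds formed (products):
  C-C: 1 × 358 = 358
  C-F: 1 × 468 = 468
  C-H: 5 × 406 = 2030
  Σ(formed) = 2856 kJ
ΔH = Σ(broken) − Σ(formed) = 2767 − 2856 = −89 kJ

ΔH ≈ −89 kJ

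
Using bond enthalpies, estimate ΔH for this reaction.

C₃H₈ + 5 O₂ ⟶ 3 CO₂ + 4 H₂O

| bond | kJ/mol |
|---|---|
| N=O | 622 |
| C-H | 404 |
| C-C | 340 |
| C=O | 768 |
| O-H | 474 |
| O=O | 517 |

Bonds broken (reactants):
  C-C: 2 × 340 = 680
  C-H: 8 × 404 = 3232
  O=O: 5 × 517 = 2585
  Σ(broken) = 6497 kJ
Bonds formed (products):
  C=O: 6 × 768 = 4608
  O-H: 8 × 474 = 3792
  Σ(formed) = 8400 kJ
ΔH = Σ(broken) − Σ(formed) = 6497 − 8400 = −1903 kJ

ΔH ≈ −1903 kJ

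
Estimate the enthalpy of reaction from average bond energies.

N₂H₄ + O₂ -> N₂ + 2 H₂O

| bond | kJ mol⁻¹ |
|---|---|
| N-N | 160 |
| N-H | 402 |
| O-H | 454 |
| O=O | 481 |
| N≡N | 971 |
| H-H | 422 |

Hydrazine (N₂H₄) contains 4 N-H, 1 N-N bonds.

ΔH ≈ −538 kJ

Bonds broken (reactants):
  N-H: 4 × 402 = 1608
  N-N: 1 × 160 = 160
  O=O: 1 × 481 = 481
  Σ(broken) = 2249 kJ
Bonds formed (products):
  N≡N: 1 × 971 = 971
  O-H: 4 × 454 = 1816
  Σ(formed) = 2787 kJ
ΔH = Σ(broken) − Σ(formed) = 2249 − 2787 = −538 kJ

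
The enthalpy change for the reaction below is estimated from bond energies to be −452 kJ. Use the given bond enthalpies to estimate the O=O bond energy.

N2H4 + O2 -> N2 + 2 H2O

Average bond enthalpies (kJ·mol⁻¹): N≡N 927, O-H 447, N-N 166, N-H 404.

Let D be the O=O bond energy.
Σ(broken) = 4×404 + 1×166 + 1×D = 1782 + D
Σ(formed) = 1×927 + 4×447 = 2715
ΔH = Σ(broken) − Σ(formed) = (1782 + D) − (2715) = −933 + D
Setting this equal to −452 kJ gives D = 481 kJ/mol.

D(O=O) ≈ 481 kJ/mol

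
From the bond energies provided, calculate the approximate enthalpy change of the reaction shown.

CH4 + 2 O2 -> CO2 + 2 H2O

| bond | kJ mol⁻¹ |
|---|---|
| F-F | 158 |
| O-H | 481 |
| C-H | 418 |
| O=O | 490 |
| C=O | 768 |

ΔH ≈ −808 kJ

Bonds broken (reactants):
  C-H: 4 × 418 = 1672
  O=O: 2 × 490 = 980
  Σ(broken) = 2652 kJ
Bonds formed (products):
  C=O: 2 × 768 = 1536
  O-H: 4 × 481 = 1924
  Σ(formed) = 3460 kJ
ΔH = Σ(broken) − Σ(formed) = 2652 − 3460 = −808 kJ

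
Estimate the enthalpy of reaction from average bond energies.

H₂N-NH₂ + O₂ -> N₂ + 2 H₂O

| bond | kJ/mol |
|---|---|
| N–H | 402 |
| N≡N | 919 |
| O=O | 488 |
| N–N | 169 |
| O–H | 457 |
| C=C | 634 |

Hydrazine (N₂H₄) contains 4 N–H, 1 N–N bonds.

Bonds broken (reactants):
  N–H: 4 × 402 = 1608
  N–N: 1 × 169 = 169
  O=O: 1 × 488 = 488
  Σ(broken) = 2265 kJ
Bonds formed (products):
  N≡N: 1 × 919 = 919
  O–H: 4 × 457 = 1828
  Σ(formed) = 2747 kJ
ΔH = Σ(broken) − Σ(formed) = 2265 − 2747 = −482 kJ

ΔH ≈ −482 kJ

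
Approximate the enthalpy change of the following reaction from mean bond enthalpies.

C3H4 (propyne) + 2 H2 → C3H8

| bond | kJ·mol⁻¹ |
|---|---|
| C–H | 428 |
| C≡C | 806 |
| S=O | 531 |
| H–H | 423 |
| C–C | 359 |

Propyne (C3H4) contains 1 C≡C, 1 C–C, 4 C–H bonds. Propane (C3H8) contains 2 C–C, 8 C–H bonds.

ΔH ≈ −419 kJ

Bonds broken (reactants):
  C≡C: 1 × 806 = 806
  C–C: 1 × 359 = 359
  C–H: 4 × 428 = 1712
  H–H: 2 × 423 = 846
  Σ(broken) = 3723 kJ
Bonds formed (products):
  C–C: 2 × 359 = 718
  C–H: 8 × 428 = 3424
  Σ(formed) = 4142 kJ
ΔH = Σ(broken) − Σ(formed) = 3723 − 4142 = −419 kJ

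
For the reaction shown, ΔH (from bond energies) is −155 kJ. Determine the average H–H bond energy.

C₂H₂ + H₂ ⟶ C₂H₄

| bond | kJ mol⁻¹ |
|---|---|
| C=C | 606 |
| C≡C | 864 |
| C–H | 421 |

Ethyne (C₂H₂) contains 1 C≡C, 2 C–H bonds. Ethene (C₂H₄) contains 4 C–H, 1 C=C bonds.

Let D be the H–H bond energy.
Σ(broken) = 1×864 + 2×421 + 1×D = 1706 + D
Σ(formed) = 4×421 + 1×606 = 2290
ΔH = Σ(broken) − Σ(formed) = (1706 + D) − (2290) = −584 + D
Setting this equal to −155 kJ gives D = 429 kJ/mol.

D(H–H) ≈ 429 kJ/mol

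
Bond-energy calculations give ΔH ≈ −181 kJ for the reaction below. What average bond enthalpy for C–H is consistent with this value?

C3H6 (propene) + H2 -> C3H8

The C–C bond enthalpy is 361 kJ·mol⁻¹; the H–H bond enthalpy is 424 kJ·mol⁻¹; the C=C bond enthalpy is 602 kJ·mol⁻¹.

Let D be the C–H bond energy.
Σ(broken) = 1×361 + 6×D + 1×602 + 1×424 = 1387 + 6D
Σ(formed) = 2×361 + 8×D = 722 + 8D
ΔH = Σ(broken) − Σ(formed) = (1387 + 6D) − (722 + 8D) = +665 − 2D
Setting this equal to −181 kJ gives 2D = 846, so D = 423 kJ/mol.

D(C–H) ≈ 423 kJ/mol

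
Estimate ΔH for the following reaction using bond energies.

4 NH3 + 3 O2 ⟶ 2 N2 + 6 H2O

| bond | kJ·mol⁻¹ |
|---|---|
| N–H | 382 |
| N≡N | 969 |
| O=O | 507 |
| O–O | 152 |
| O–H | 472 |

ΔH ≈ −1497 kJ

Bonds broken (reactants):
  N–H: 12 × 382 = 4584
  O=O: 3 × 507 = 1521
  Σ(broken) = 6105 kJ
Bonds formed (products):
  N≡N: 2 × 969 = 1938
  O–H: 12 × 472 = 5664
  Σ(formed) = 7602 kJ
ΔH = Σ(broken) − Σ(formed) = 6105 − 7602 = −1497 kJ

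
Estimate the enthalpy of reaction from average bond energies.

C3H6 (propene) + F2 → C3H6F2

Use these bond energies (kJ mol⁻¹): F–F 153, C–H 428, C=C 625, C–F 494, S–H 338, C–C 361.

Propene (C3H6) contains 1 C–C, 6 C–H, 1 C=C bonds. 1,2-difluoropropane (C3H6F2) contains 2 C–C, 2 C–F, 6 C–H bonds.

Bonds broken (reactants):
  C–C: 1 × 361 = 361
  C–H: 6 × 428 = 2568
  C=C: 1 × 625 = 625
  F–F: 1 × 153 = 153
  Σ(broken) = 3707 kJ
Bonds formed (products):
  C–C: 2 × 361 = 722
  C–F: 2 × 494 = 988
  C–H: 6 × 428 = 2568
  Σ(formed) = 4278 kJ
ΔH = Σ(broken) − Σ(formed) = 3707 − 4278 = −571 kJ

ΔH ≈ −571 kJ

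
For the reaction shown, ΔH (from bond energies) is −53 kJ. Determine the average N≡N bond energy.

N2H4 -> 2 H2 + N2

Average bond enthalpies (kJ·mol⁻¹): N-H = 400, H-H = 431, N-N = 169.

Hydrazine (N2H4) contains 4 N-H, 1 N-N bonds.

D(N≡N) ≈ 960 kJ/mol

Let D be the N≡N bond energy.
Σ(broken) = 4×400 + 1×169 = 1769
Σ(formed) = 2×431 + 1×D = 862 + D
ΔH = Σ(broken) − Σ(formed) = (1769) − (862 + D) = +907 − D
Setting this equal to −53 kJ gives D = 960 kJ/mol.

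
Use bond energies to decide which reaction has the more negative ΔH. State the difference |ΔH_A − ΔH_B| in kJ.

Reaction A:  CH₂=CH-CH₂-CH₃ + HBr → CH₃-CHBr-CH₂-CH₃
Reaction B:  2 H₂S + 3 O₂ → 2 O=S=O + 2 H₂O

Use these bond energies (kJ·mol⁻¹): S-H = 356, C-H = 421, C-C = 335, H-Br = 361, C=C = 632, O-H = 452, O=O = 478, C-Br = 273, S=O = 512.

Reaction B, by 962 kJ

Reaction A:
  Bonds broken (reactants):
    C-C: 2 × 335 = 670
    C-H: 8 × 421 = 3368
    C=C: 1 × 632 = 632
    H-Br: 1 × 361 = 361
    Σ(broken) = 5031 kJ
  Bonds formed (products):
    C-Br: 1 × 273 = 273
    C-C: 3 × 335 = 1005
    C-H: 9 × 421 = 3789
    Σ(formed) = 5067 kJ
  ΔH_A = 5031 − 5067 = −36 kJ
Reaction B:
  Bonds broken (reactants):
    O=O: 3 × 478 = 1434
    S-H: 4 × 356 = 1424
    Σ(broken) = 2858 kJ
  Bonds formed (products):
    O-H: 4 × 452 = 1808
    S=O: 4 × 512 = 2048
    Σ(formed) = 3856 kJ
  ΔH_B = 2858 − 3856 = −998 kJ
ΔH_A − ΔH_B = +962 kJ, so reaction B has the more negative ΔH; |ΔH_A − ΔH_B| = 962 kJ.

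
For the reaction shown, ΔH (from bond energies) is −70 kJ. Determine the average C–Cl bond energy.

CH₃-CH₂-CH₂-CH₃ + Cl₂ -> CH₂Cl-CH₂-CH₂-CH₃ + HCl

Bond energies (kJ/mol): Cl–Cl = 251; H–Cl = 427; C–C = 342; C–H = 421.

D(C–Cl) ≈ 315 kJ/mol

Let D be the C–Cl bond energy.
Σ(broken) = 3×342 + 10×421 + 1×251 = 5487
Σ(formed) = 3×342 + 1×D + 9×421 + 1×427 = 5242 + D
ΔH = Σ(broken) − Σ(formed) = (5487) − (5242 + D) = +245 − D
Setting this equal to −70 kJ gives D = 315 kJ/mol.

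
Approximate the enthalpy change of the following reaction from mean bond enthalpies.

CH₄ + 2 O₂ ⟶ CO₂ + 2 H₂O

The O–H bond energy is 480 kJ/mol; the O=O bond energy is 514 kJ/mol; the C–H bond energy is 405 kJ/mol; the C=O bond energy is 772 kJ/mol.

ΔH ≈ −816 kJ

Bonds broken (reactants):
  C–H: 4 × 405 = 1620
  O=O: 2 × 514 = 1028
  Σ(broken) = 2648 kJ
Bonds formed (products):
  C=O: 2 × 772 = 1544
  O–H: 4 × 480 = 1920
  Σ(formed) = 3464 kJ
ΔH = Σ(broken) − Σ(formed) = 2648 − 3464 = −816 kJ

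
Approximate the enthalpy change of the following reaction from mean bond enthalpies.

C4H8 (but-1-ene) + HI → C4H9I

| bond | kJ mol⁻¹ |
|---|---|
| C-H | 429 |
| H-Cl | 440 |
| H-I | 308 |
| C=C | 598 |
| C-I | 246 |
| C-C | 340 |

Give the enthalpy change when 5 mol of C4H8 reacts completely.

Bonds broken (reactants):
  C-C: 2 × 340 = 680
  C-H: 8 × 429 = 3432
  C=C: 1 × 598 = 598
  H-I: 1 × 308 = 308
  Σ(broken) = 5018 kJ
Bonds formed (products):
  C-C: 3 × 340 = 1020
  C-H: 9 × 429 = 3861
  C-I: 1 × 246 = 246
  Σ(formed) = 5127 kJ
ΔH = Σ(broken) − Σ(formed) = 5018 − 5127 = −109 kJ
For 5× the reaction as written: 5 × (−109) = −545 kJ

ΔH = −545 kJ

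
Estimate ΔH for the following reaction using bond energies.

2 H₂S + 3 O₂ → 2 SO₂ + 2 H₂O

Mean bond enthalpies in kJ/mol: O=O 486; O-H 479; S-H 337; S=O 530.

ΔH ≈ −1230 kJ

Bonds broken (reactants):
  O=O: 3 × 486 = 1458
  S-H: 4 × 337 = 1348
  Σ(broken) = 2806 kJ
Bonds formed (products):
  O-H: 4 × 479 = 1916
  S=O: 4 × 530 = 2120
  Σ(formed) = 4036 kJ
ΔH = Σ(broken) − Σ(formed) = 2806 − 4036 = −1230 kJ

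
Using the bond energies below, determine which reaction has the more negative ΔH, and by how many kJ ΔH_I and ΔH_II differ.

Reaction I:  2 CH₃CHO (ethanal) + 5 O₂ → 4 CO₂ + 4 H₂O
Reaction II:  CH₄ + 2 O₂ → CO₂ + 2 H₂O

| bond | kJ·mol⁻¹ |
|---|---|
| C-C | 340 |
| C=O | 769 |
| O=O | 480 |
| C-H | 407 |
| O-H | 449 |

Reaction I:
  Bonds broken (reactants):
    C-C: 2 × 340 = 680
    C-H: 8 × 407 = 3256
    C=O: 2 × 769 = 1538
    O=O: 5 × 480 = 2400
    Σ(broken) = 7874 kJ
  Bonds formed (products):
    C=O: 8 × 769 = 6152
    O-H: 8 × 449 = 3592
    Σ(formed) = 9744 kJ
  ΔH_I = 7874 − 9744 = −1870 kJ
Reaction II:
  Bonds broken (reactants):
    C-H: 4 × 407 = 1628
    O=O: 2 × 480 = 960
    Σ(broken) = 2588 kJ
  Bonds formed (products):
    C=O: 2 × 769 = 1538
    O-H: 4 × 449 = 1796
    Σ(formed) = 3334 kJ
  ΔH_II = 2588 − 3334 = −746 kJ
ΔH_I − ΔH_II = −1124 kJ, so reaction I has the more negative ΔH; |ΔH_I − ΔH_II| = 1124 kJ.

Reaction I, by 1124 kJ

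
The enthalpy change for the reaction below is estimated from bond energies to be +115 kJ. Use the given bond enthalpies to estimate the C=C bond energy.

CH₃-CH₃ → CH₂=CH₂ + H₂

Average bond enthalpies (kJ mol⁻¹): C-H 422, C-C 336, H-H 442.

Let D be the C=C bond energy.
Σ(broken) = 1×336 + 6×422 = 2868
Σ(formed) = 4×422 + 1×D + 1×442 = 2130 + D
ΔH = Σ(broken) − Σ(formed) = (2868) − (2130 + D) = +738 − D
Setting this equal to +115 kJ gives D = 623 kJ/mol.

D(C=C) ≈ 623 kJ/mol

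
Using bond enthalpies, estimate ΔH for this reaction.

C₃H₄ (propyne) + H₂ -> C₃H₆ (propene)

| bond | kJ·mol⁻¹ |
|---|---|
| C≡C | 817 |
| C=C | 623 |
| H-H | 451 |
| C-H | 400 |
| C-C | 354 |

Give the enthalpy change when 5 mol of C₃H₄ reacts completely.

ΔH = −775 kJ

Bonds broken (reactants):
  C≡C: 1 × 817 = 817
  C-C: 1 × 354 = 354
  C-H: 4 × 400 = 1600
  H-H: 1 × 451 = 451
  Σ(broken) = 3222 kJ
Bonds formed (products):
  C-C: 1 × 354 = 354
  C-H: 6 × 400 = 2400
  C=C: 1 × 623 = 623
  Σ(formed) = 3377 kJ
ΔH = Σ(broken) − Σ(formed) = 3222 − 3377 = −155 kJ
For 5× the reaction as written: 5 × (−155) = −775 kJ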